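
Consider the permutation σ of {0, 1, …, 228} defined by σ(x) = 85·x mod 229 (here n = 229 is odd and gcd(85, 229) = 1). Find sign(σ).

+1

Trace 158: π^k(158) = [158, 148, 214, 99, 171, 108, 20] for k=0..6.
The orbit structure of x ↦ 85x mod 229: 3 orbits of sizes [114, 114, 1].
n − c = 229 − 3 = 226; sign = (−1)^226 = +1.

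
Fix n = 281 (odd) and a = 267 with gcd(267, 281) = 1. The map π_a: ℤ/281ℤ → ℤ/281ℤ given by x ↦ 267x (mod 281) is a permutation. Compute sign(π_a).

+1

Start at x=25: 25 → 212 → 123 → 245 → 223 → 250 → 153 → … (one orbit).
π_267 has 3 disjoint cycles with lengths [140, 140, 1] on {0,…,280}.
With 3 cycles on 281 points, sign = (−1)^{281−3} = +1.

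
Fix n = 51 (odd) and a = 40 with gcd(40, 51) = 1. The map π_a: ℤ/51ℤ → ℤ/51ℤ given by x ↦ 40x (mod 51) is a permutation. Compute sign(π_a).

-1

Trace 40: π^k(40) = [40, 19, 46, 4, 7, 25, 31] for k=0..6.
π_40 has 6 disjoint cycles with lengths [16, 16, 16, 1, 1, 1] on {0,…,50}.
6 cycles on 51: each ℓ→(−1)^(ℓ−1), product (−1)^45 = -1.
Via Zolotarev, sign(π_{40}) = (40|51) = -1.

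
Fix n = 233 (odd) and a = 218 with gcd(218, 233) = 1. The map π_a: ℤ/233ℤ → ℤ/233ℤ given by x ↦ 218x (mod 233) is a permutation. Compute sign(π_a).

+1

Start at x=72: 72 → 85 → 123 → 19 → 181 → 81 → 183 → … (one orbit).
Cycle type of π: 116×2 + 1; total 3 cycles.
n − c = 233 − 3 = 230; sign = (−1)^230 = +1.
Check: (218/233) = +1 by Zolotarev.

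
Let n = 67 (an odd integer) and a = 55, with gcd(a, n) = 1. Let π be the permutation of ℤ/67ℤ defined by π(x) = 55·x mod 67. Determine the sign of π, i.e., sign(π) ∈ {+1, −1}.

+1

Start at x=64: 64 → 36 → 37 → 25 → 35 → 49 → 15 → … (one orbit).
Cycle type of π: 33×2 + 1; total 3 cycles.
67 − 3 = 64 transpositions; sign(π) = (−1)^64 = +1.
Check: (55/67) = +1 by Zolotarev.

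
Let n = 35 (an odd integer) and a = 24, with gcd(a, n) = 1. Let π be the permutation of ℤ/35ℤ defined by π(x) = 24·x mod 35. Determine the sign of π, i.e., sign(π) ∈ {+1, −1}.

-1

Trace 19: π^k(19) = [19, 1, 24, 16, 34, 11] for k=0..5.
Cycle type of π: 6×5 + 2×2 + 1; total 8 cycles.
n − c = 35 − 8 = 27; sign = (−1)^27 = -1.
(24|35)_J = -1 (Zolotarev's lemma cross-check).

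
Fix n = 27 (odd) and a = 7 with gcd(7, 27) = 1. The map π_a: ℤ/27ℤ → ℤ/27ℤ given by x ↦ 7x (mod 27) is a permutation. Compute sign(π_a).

+1

Trace 7: π^k(7) = [7, 22, 19, 25, 13, 10, 16] for k=0..6.
Cycle lengths of π_7 on ℤ/27ℤ: [9, 9, 3, 3, 1, 1, 1]; 7 cycles in total.
7 cycles on 27: each ℓ→(−1)^(ℓ−1), product (−1)^20 = +1.
Via Zolotarev, sign(π_{7}) = (7|27) = +1.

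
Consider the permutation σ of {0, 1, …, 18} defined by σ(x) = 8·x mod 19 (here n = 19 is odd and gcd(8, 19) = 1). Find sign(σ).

-1

Trace 11: π^k(11) = [11, 12, 1, 8, 7, 18] for k=0..5.
The orbit structure of x ↦ 8x mod 19: 4 orbits of sizes [6, 6, 6, 1].
With 4 cycles on 19 points, sign = (−1)^{19−4} = -1.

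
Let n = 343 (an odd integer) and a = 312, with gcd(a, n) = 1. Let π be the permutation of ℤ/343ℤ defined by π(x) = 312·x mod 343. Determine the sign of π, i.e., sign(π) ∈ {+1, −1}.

+1

Trace 214: π^k(214) = [214, 226, 197, 67, 324, 246, 263] for k=0..6.
The orbit structure of x ↦ 312x mod 343: 31 orbits of sizes [21, 21, 21, 21, 21, 21, 21, 21, 21, 21, 21, 21, 21, 21, 3, 3, 3, 3, 3, 3, 3, 3, 3, 3, 3, 3, 3, 3, 3, 3, 1].
sign(π) = (−1)^{n − #cycles} = (−1)^{343−31} = (−1)^312 = +1.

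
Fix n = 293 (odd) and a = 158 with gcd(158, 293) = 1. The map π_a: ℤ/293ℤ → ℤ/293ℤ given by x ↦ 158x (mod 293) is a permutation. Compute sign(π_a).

+1

Orbit of 46 under x↦158x: [46, 236, 77, 153, 148, 237, 235]… (length divides ord_293(158)).
Decompose π into cycles: lengths [146, 146, 1] (3 cycles, including the fixed point 0).
293 − 3 = 290 transpositions; sign(π) = (−1)^290 = +1.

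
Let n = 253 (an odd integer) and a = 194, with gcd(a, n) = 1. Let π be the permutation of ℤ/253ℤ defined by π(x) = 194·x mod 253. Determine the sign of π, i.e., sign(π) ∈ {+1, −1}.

Orbit of 129 under x↦194x: [129, 232, 227, 16, 68, 36, 153]… (length divides ord_253(194)).
5 cycles of lengths [110, 110, 22, 10, 1].
sign(π) = (−1)^{n − #cycles} = (−1)^{253−5} = (−1)^248 = +1.
(194|253)_J = +1 (Zolotarev's lemma cross-check).

+1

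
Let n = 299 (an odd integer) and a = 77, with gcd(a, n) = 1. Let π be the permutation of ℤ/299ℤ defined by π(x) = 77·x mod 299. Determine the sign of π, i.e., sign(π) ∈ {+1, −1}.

Start at x=248: 248 → 259 → 209 → 246 → 105 → 12 → 27 → … (one orbit).
21 cycles of lengths [22, 22, 22, 22, 22, 22, 22, 22, 22, 22, 22, 22, 11, 11, 2, 2, 2, 2, 2, 2, 1].
21 cycles on 299: each ℓ→(−1)^(ℓ−1), product (−1)^278 = +1.

+1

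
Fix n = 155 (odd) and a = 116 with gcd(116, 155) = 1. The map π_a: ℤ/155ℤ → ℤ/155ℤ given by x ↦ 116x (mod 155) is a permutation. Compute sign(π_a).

Trace 126: π^k(126) = [126, 46, 66, 61, 101, 91, 16] for k=0..6.
π_116 has 20 disjoint cycles with lengths [10, 10, 10, 10, 10, 10, 10, 10, 10, 10, 10, 10, 10, 10, 10, 1, 1, 1, 1, 1] on {0,…,154}.
n − c = 155 − 20 = 135; sign = (−1)^135 = -1.

-1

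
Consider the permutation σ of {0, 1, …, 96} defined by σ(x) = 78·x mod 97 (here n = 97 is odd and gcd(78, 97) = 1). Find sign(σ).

-1

Start at x=89: 89 → 55 → 22 → 67 → 85 → 34 → 33 → … (one orbit).
The orbit structure of x ↦ 78x mod 97: 4 orbits of sizes [32, 32, 32, 1].
4 cycles on 97: each ℓ→(−1)^(ℓ−1), product (−1)^93 = -1.
(78|97)_J = -1 (Zolotarev's lemma cross-check).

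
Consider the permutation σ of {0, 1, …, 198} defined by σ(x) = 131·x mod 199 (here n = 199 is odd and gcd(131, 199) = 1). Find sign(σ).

+1

Start at x=50: 50 → 182 → 161 → 196 → 5 → 58 → 36 → … (one orbit).
Cycle lengths of π_131 on ℤ/199ℤ: [99, 99, 1]; 3 cycles in total.
199 − 3 = 196 transpositions; sign(π) = (−1)^196 = +1.
(131|199)_J = +1 (Zolotarev's lemma cross-check).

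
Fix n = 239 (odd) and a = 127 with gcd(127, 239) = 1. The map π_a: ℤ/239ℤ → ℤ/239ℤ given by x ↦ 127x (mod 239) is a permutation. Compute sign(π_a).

+1

Start at x=218: 218 → 201 → 193 → 133 → 161 → 132 → 34 → … (one orbit).
Cycle lengths of π_127 on ℤ/239ℤ: [119, 119, 1]; 3 cycles in total.
With 3 cycles on 239 points, sign = (−1)^{239−3} = +1.
Zolotarev: (127|239) = +1, matching the cycle-count sign.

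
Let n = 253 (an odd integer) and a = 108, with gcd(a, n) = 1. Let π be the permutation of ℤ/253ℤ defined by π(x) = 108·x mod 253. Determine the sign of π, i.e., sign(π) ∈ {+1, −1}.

+1

Orbit of 196 under x↦108x: [196, 169, 36, 93, 177, 141, 48]… (length divides ord_253(108)).
Cycle type of π: 55×4 + 11×2 + 5×2 + 1; total 9 cycles.
With 9 cycles on 253 points, sign = (−1)^{253−9} = +1.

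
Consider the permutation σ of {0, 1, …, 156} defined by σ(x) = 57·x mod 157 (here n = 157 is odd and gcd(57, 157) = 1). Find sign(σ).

+1

Trace 117: π^k(117) = [117, 75, 36, 11, 156, 100, 48] for k=0..6.
Cycle type of π: 78×2 + 1; total 3 cycles.
Σ(ℓ_i−1) = 157−3 = 154; sign = (−1)^154 = +1.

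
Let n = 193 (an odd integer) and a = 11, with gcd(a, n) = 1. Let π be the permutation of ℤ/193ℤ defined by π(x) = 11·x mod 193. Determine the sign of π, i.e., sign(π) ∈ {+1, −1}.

Orbit of 179 under x↦11x: [179, 39, 43, 87, 185, 105, 190]… (length divides ord_193(11)).
Decompose π into cycles: lengths [64, 64, 64, 1] (4 cycles, including the fixed point 0).
4 cycles on 193: each ℓ→(−1)^(ℓ−1), product (−1)^189 = -1.

-1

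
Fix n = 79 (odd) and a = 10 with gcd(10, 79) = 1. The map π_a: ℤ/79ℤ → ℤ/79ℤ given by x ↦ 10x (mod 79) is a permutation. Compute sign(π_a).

Start at x=67: 67 → 38 → 64 → 8 → 1 → 10 → 21 → … (one orbit).
Cycle type of π: 13×6 + 1; total 7 cycles.
7 cycles on 79: each ℓ→(−1)^(ℓ−1), product (−1)^72 = +1.

+1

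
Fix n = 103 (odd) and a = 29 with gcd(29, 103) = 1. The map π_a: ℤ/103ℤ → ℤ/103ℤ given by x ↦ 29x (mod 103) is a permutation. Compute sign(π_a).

Start at x=83: 83 → 38 → 72 → 28 → 91 → 64 → 2 → … (one orbit).
π_29 has 3 disjoint cycles with lengths [51, 51, 1] on {0,…,102}.
Σ(ℓ_i−1) = 103−3 = 100; sign = (−1)^100 = +1.
(29|103)_J = +1 (Zolotarev's lemma cross-check).

+1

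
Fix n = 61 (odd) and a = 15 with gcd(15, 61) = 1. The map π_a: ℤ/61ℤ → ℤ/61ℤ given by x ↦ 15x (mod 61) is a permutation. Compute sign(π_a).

+1

Trace 13: π^k(13) = [13, 12, 58, 16, 57, 1, 15] for k=0..6.
5 cycles of lengths [15, 15, 15, 15, 1].
With 5 cycles on 61 points, sign = (−1)^{61−5} = +1.
Check: (15/61) = +1 by Zolotarev.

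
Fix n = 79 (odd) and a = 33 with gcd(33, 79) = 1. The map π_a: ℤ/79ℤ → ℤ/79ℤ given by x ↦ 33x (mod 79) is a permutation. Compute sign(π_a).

Start at x=18: 18 → 41 → 10 → 14 → 67 → 78 → 46 → … (one orbit).
Cycle lengths of π_33 on ℤ/79ℤ: [26, 26, 26, 1]; 4 cycles in total.
With 4 cycles on 79 points, sign = (−1)^{79−4} = -1.

-1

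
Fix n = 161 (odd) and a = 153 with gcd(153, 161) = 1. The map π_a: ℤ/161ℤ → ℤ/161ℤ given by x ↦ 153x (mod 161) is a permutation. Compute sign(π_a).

+1

Trace 125: π^k(125) = [125, 127, 111, 78, 20, 1, 153] for k=0..6.
Decompose π into cycles: lengths [22, 22, 22, 22, 22, 22, 22, 2, 2, 2, 1] (11 cycles, including the fixed point 0).
Σ(ℓ_i−1) = 161−11 = 150; sign = (−1)^150 = +1.
Check: (153/161) = +1 by Zolotarev.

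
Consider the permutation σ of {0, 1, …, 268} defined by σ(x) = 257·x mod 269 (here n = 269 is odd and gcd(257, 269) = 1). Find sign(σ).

Orbit of 120 under x↦257x: [120, 174, 64, 39, 70, 236, 127]… (length divides ord_269(257)).
π_257 has 2 disjoint cycles with lengths [268, 1] on {0,…,268}.
Σ(ℓ_i−1) = 269−2 = 267; sign = (−1)^267 = -1.

-1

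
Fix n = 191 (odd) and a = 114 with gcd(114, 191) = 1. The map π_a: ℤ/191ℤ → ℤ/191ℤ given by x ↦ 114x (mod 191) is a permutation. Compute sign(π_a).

Trace 10: π^k(10) = [10, 185, 80, 143, 67, 189, 154] for k=0..6.
Cycle type of π: 190 + 1; total 2 cycles.
With 2 cycles on 191 points, sign = (−1)^{191−2} = -1.
Via Zolotarev, sign(π_{114}) = (114|191) = -1.

-1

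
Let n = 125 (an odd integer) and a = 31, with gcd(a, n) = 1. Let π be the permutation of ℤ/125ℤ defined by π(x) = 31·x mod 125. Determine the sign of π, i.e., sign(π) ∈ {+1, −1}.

+1

Orbit of 6 under x↦31x: [6, 61, 16, 121, 1, 31, 86]… (length divides ord_125(31)).
π_31 has 13 disjoint cycles with lengths [25, 25, 25, 25, 5, 5, 5, 5, 1, 1, 1, 1, 1] on {0,…,124}.
125 − 13 = 112 transpositions; sign(π) = (−1)^112 = +1.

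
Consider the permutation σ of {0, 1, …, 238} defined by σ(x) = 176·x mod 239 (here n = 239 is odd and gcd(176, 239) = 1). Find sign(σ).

Orbit of 135 under x↦176x: [135, 99, 216, 15, 11, 24, 161]… (length divides ord_239(176)).
The orbit structure of x ↦ 176x mod 239: 3 orbits of sizes [119, 119, 1].
239 − 3 = 236 transpositions; sign(π) = (−1)^236 = +1.

+1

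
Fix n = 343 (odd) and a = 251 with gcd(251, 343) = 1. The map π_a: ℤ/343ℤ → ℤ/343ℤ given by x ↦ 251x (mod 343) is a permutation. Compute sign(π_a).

Trace 20: π^k(20) = [20, 218, 181, 155, 146, 288, 258] for k=0..6.
Cycle type of π: 98×3 + 14×3 + 2×3 + 1; total 10 cycles.
With 10 cycles on 343 points, sign = (−1)^{343−10} = -1.
The Jacobi symbol (251|343) = -1 (Zolotarev) agrees.

-1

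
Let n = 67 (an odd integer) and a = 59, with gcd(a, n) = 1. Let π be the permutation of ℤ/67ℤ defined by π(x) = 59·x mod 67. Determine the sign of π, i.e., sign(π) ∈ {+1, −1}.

+1

Trace 62: π^k(62) = [62, 40, 15, 14, 22, 25, 1] for k=0..6.
The orbit structure of x ↦ 59x mod 67: 7 orbits of sizes [11, 11, 11, 11, 11, 11, 1].
With 7 cycles on 67 points, sign = (−1)^{67−7} = +1.
Check: (59/67) = +1 by Zolotarev.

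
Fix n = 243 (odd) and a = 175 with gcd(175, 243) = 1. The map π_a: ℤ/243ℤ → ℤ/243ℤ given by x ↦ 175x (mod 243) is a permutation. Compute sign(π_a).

+1

Trace 163: π^k(163) = [163, 94, 169, 172, 211, 232, 19] for k=0..6.
Decompose π into cycles: lengths [81, 81, 27, 27, 9, 9, 3, 3, 1, 1, 1] (11 cycles, including the fixed point 0).
With 11 cycles on 243 points, sign = (−1)^{243−11} = +1.
Zolotarev: (175|243) = +1, matching the cycle-count sign.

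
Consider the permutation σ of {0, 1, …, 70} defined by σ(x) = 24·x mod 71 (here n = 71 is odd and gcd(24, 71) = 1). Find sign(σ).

+1

Orbit of 10 under x↦24x: [10, 27, 9, 3, 1, 24, 8]… (length divides ord_71(24)).
Cycle type of π: 35×2 + 1; total 3 cycles.
n − c = 71 − 3 = 68; sign = (−1)^68 = +1.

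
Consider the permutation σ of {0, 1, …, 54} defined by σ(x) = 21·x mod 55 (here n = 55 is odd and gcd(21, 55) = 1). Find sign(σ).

Trace 21: π^k(21) = [21, 1] for k=0..1.
The orbit structure of x ↦ 21x mod 55: 30 orbits of sizes [2, 2, 2, 2, 2, 2, 2, 2, 2, 2, 2, 2, 2, 2, 2, 2, 2, 2, 2, 2, 2, 2, 2, 2, 2, 1, 1, 1, 1, 1].
n − c = 55 − 30 = 25; sign = (−1)^25 = -1.

-1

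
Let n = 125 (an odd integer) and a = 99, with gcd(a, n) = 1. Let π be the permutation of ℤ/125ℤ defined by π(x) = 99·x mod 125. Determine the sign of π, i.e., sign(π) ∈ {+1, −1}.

+1

Start at x=124: 124 → 26 → 74 → 76 → 24 → 1 → 99 → … (one orbit).
23 cycles of lengths [10, 10, 10, 10, 10, 10, 10, 10, 10, 10, 2, 2, 2, 2, 2, 2, 2, 2, 2, 2, 2, 2, 1].
23 cycles on 125: each ℓ→(−1)^(ℓ−1), product (−1)^102 = +1.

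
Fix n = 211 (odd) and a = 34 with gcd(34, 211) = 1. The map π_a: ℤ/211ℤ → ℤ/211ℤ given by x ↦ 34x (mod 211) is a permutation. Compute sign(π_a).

Start at x=14: 14 → 54 → 148 → 179 → 178 → 144 → 43 → … (one orbit).
Cycle lengths of π_34 on ℤ/211ℤ: [21, 21, 21, 21, 21, 21, 21, 21, 21, 21, 1]; 11 cycles in total.
11 cycles on 211: each ℓ→(−1)^(ℓ−1), product (−1)^200 = +1.
Zolotarev: (34|211) = +1, matching the cycle-count sign.

+1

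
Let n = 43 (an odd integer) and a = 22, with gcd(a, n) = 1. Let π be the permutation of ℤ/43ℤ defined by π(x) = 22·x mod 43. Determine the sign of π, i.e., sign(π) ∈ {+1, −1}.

-1

Trace 21: π^k(21) = [21, 32, 16, 8, 4, 2, 1] for k=0..6.
4 cycles of lengths [14, 14, 14, 1].
43 − 4 = 39 transpositions; sign(π) = (−1)^39 = -1.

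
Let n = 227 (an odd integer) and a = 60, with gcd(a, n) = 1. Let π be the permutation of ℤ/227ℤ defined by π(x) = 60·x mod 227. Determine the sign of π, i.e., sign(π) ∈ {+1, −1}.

Start at x=207: 207 → 162 → 186 → 37 → 177 → 178 → 11 → … (one orbit).
2 cycles of lengths [226, 1].
n − c = 227 − 2 = 225; sign = (−1)^225 = -1.
(60|227)_J = -1 (Zolotarev's lemma cross-check).

-1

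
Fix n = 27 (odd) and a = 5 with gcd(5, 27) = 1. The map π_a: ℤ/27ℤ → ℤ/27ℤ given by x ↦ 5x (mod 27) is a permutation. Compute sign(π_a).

Trace 23: π^k(23) = [23, 7, 8, 13, 11, 1, 5] for k=0..6.
4 cycles of lengths [18, 6, 2, 1].
4 cycles on 27: each ℓ→(−1)^(ℓ−1), product (−1)^23 = -1.

-1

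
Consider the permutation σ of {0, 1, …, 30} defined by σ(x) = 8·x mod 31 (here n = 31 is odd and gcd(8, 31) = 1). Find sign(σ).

+1

Orbit of 1 under x↦8x: [1, 8, 2, 16, 4]… (length divides ord_31(8)).
π_8 has 7 disjoint cycles with lengths [5, 5, 5, 5, 5, 5, 1] on {0,…,30}.
31 − 7 = 24 transpositions; sign(π) = (−1)^24 = +1.
(8|31)_J = +1 (Zolotarev's lemma cross-check).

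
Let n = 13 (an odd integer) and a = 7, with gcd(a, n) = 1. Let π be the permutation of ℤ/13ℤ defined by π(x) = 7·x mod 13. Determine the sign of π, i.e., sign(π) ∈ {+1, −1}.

Trace 6: π^k(6) = [6, 3, 8, 4, 2, 1, 7] for k=0..6.
The orbit structure of x ↦ 7x mod 13: 2 orbits of sizes [12, 1].
2 cycles on 13: each ℓ→(−1)^(ℓ−1), product (−1)^11 = -1.
Via Zolotarev, sign(π_{7}) = (7|13) = -1.

-1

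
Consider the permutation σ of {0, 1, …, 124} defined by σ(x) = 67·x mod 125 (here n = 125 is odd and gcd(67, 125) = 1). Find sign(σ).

Trace 76: π^k(76) = [76, 92, 39, 113, 71, 7, 94] for k=0..6.
Cycle lengths of π_67 on ℤ/125ℤ: [100, 20, 4, 1]; 4 cycles in total.
n − c = 125 − 4 = 121; sign = (−1)^121 = -1.
Check: (67/125) = -1 by Zolotarev.

-1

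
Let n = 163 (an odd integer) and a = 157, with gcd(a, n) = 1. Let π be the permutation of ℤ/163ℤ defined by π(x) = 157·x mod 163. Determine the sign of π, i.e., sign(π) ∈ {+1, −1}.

-1

Orbit of 140 under x↦157x: [140, 138, 150, 78, 21, 37, 104]… (length divides ord_163(157)).
The orbit structure of x ↦ 157x mod 163: 4 orbits of sizes [54, 54, 54, 1].
Σ(ℓ_i−1) = 163−4 = 159; sign = (−1)^159 = -1.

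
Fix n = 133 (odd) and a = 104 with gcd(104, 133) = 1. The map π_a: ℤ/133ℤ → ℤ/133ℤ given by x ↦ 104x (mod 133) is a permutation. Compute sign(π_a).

-1

Start at x=111: 111 → 106 → 118 → 36 → 20 → 85 → 62 → … (one orbit).
Decompose π into cycles: lengths [18, 18, 18, 18, 18, 18, 9, 9, 2, 2, 2, 1] (12 cycles, including the fixed point 0).
133 − 12 = 121 transpositions; sign(π) = (−1)^121 = -1.
Check: (104/133) = -1 by Zolotarev.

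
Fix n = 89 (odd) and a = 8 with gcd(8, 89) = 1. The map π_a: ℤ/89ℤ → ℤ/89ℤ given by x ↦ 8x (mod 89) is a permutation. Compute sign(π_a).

+1

Start at x=39: 39 → 45 → 4 → 32 → 78 → 1 → 8 → … (one orbit).
The orbit structure of x ↦ 8x mod 89: 9 orbits of sizes [11, 11, 11, 11, 11, 11, 11, 11, 1].
n − c = 89 − 9 = 80; sign = (−1)^80 = +1.
(8|89)_J = +1 (Zolotarev's lemma cross-check).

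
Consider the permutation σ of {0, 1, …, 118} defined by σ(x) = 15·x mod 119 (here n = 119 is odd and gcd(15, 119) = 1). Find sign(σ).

Start at x=43: 43 → 50 → 36 → 64 → 8 → 1 → 15 → … (one orbit).
Cycle lengths of π_15 on ℤ/119ℤ: [8, 8, 8, 8, 8, 8, 8, 8, 8, 8, 8, 8, 8, 8, 1, 1, 1, 1, 1, 1, 1]; 21 cycles in total.
119 − 21 = 98 transpositions; sign(π) = (−1)^98 = +1.
Via Zolotarev, sign(π_{15}) = (15|119) = +1.

+1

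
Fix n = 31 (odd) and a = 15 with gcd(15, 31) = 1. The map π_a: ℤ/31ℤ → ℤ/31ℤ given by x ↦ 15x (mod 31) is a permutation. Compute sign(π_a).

Trace 16: π^k(16) = [16, 23, 4, 29, 1, 15, 8] for k=0..6.
π_15 has 4 disjoint cycles with lengths [10, 10, 10, 1] on {0,…,30}.
31 − 4 = 27 transpositions; sign(π) = (−1)^27 = -1.
(15|31)_J = -1 (Zolotarev's lemma cross-check).

-1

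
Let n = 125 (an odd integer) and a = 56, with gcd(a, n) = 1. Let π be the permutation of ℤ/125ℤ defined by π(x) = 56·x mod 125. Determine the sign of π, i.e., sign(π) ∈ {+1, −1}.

+1

Orbit of 1 under x↦56x: [1, 56, 11, 116, 121, 26, 81]… (length divides ord_125(56)).
π_56 has 13 disjoint cycles with lengths [25, 25, 25, 25, 5, 5, 5, 5, 1, 1, 1, 1, 1] on {0,…,124}.
With 13 cycles on 125 points, sign = (−1)^{125−13} = +1.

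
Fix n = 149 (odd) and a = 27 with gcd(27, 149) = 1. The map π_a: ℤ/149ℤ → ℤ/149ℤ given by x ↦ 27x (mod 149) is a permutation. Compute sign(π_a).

Trace 23: π^k(23) = [23, 25, 79, 47, 77, 142, 109] for k=0..6.
Cycle lengths of π_27 on ℤ/149ℤ: [148, 1]; 2 cycles in total.
Σ(ℓ_i−1) = 149−2 = 147; sign = (−1)^147 = -1.
Via Zolotarev, sign(π_{27}) = (27|149) = -1.

-1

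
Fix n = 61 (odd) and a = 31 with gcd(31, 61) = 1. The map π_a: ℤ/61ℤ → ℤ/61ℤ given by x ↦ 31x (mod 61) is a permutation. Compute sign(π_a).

-1

Trace 17: π^k(17) = [17, 39, 50, 25, 43, 52, 26] for k=0..6.
π_31 has 2 disjoint cycles with lengths [60, 1] on {0,…,60}.
sign(π) = (−1)^{n − #cycles} = (−1)^{61−2} = (−1)^59 = -1.
The Jacobi symbol (31|61) = -1 (Zolotarev) agrees.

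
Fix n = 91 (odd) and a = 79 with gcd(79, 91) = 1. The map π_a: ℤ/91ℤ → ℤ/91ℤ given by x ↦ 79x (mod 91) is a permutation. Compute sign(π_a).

+1

Orbit of 53 under x↦79x: [53, 1, 79]… (length divides ord_91(79)).
π_79 has 39 disjoint cycles with lengths [3, 3, 3, 3, 3, 3, 3, 3, 3, 3, 3, 3, 3, 3, 3, 3, 3, 3, 3, 3, 3, 3, 3, 3, 3, 3, 1, 1, 1, 1, 1, 1, 1, 1, 1, 1, 1, 1, 1] on {0,…,90}.
sign(π) = (−1)^{n − #cycles} = (−1)^{91−39} = (−1)^52 = +1.
Zolotarev: (79|91) = +1, matching the cycle-count sign.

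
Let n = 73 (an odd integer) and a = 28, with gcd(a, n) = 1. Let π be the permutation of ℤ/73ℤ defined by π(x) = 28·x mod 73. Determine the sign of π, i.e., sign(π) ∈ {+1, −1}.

-1

Start at x=40: 40 → 25 → 43 → 36 → 59 → 46 → 47 → … (one orbit).
π_28 has 2 disjoint cycles with lengths [72, 1] on {0,…,72}.
2 cycles on 73: each ℓ→(−1)^(ℓ−1), product (−1)^71 = -1.
Zolotarev: (28|73) = -1, matching the cycle-count sign.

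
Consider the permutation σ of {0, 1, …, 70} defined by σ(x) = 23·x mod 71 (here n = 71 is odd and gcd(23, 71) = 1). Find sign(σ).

Orbit of 39 under x↦23x: [39, 45, 41, 20, 34, 1, 23]… (length divides ord_71(23)).
Cycle lengths of π_23 on ℤ/71ℤ: [14, 14, 14, 14, 14, 1]; 6 cycles in total.
With 6 cycles on 71 points, sign = (−1)^{71−6} = -1.
Zolotarev: (23|71) = -1, matching the cycle-count sign.

-1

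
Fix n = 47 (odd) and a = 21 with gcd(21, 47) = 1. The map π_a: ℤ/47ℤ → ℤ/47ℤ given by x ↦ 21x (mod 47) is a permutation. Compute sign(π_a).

+1

Trace 12: π^k(12) = [12, 17, 28, 24, 34, 9, 1] for k=0..6.
Decompose π into cycles: lengths [23, 23, 1] (3 cycles, including the fixed point 0).
47 − 3 = 44 transpositions; sign(π) = (−1)^44 = +1.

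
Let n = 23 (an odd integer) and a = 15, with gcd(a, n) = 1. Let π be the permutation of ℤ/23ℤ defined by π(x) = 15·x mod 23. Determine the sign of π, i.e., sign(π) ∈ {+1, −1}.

-1

Start at x=4: 4 → 14 → 3 → 22 → 8 → 5 → 6 → … (one orbit).
Cycle lengths of π_15 on ℤ/23ℤ: [22, 1]; 2 cycles in total.
With 2 cycles on 23 points, sign = (−1)^{23−2} = -1.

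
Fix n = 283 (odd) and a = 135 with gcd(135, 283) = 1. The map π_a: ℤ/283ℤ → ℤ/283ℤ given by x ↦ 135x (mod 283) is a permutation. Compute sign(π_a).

Trace 34: π^k(34) = [34, 62, 163, 214, 24, 127, 165] for k=0..6.
Cycle lengths of π_135 on ℤ/283ℤ: [141, 141, 1]; 3 cycles in total.
283 − 3 = 280 transpositions; sign(π) = (−1)^280 = +1.

+1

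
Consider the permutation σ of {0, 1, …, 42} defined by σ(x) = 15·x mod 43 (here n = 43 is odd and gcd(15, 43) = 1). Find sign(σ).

Trace 36: π^k(36) = [36, 24, 16, 25, 31, 35, 9] for k=0..6.
Cycle lengths of π_15 on ℤ/43ℤ: [21, 21, 1]; 3 cycles in total.
n − c = 43 − 3 = 40; sign = (−1)^40 = +1.
The Jacobi symbol (15|43) = +1 (Zolotarev) agrees.

+1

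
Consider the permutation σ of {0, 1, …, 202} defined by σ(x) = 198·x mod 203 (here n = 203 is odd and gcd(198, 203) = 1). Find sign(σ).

Start at x=88: 88 → 169 → 170 → 165 → 190 → 65 → 81 → … (one orbit).
Cycle type of π: 21×8 + 7×4 + 3×2 + 1; total 15 cycles.
sign(π) = (−1)^{n − #cycles} = (−1)^{203−15} = (−1)^188 = +1.
(198|203)_J = +1 (Zolotarev's lemma cross-check).

+1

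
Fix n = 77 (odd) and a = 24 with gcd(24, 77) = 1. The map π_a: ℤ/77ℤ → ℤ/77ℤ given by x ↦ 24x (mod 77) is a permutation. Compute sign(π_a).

+1

Start at x=17: 17 → 23 → 13 → 4 → 19 → 71 → 10 → … (one orbit).
5 cycles of lengths [30, 30, 10, 6, 1].
n − c = 77 − 5 = 72; sign = (−1)^72 = +1.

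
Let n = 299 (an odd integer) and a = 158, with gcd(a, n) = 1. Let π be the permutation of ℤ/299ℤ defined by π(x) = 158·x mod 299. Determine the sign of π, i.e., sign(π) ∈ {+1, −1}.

+1

Start at x=289: 289 → 214 → 25 → 63 → 87 → 291 → 231 → … (one orbit).
Cycle lengths of π_158 on ℤ/299ℤ: [132, 132, 22, 12, 1]; 5 cycles in total.
5 cycles on 299: each ℓ→(−1)^(ℓ−1), product (−1)^294 = +1.
The Jacobi symbol (158|299) = +1 (Zolotarev) agrees.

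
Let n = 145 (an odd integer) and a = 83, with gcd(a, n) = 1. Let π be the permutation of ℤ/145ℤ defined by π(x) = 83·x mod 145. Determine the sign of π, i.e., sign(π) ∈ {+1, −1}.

Start at x=24: 24 → 107 → 36 → 88 → 54 → 132 → 81 → … (one orbit).
The orbit structure of x ↦ 83x mod 145: 10 orbits of sizes [28, 28, 28, 28, 7, 7, 7, 7, 4, 1].
n − c = 145 − 10 = 135; sign = (−1)^135 = -1.

-1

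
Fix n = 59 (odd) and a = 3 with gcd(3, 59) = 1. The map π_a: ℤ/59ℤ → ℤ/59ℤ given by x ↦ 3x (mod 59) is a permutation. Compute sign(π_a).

Start at x=22: 22 → 7 → 21 → 4 → 12 → 36 → 49 → … (one orbit).
3 cycles of lengths [29, 29, 1].
n − c = 59 − 3 = 56; sign = (−1)^56 = +1.
Zolotarev: (3|59) = +1, matching the cycle-count sign.

+1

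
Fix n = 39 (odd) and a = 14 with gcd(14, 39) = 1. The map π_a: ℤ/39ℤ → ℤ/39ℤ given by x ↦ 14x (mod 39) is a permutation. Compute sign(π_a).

Orbit of 14 under x↦14x: [14, 1]… (length divides ord_39(14)).
Cycle type of π: 2×13 + 1×13; total 26 cycles.
39 − 26 = 13 transpositions; sign(π) = (−1)^13 = -1.

-1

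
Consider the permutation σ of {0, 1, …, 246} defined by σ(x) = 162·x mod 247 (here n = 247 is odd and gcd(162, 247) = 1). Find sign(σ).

+1

Trace 16: π^k(16) = [16, 122, 4, 154, 1, 162, 62] for k=0..6.
Cycle type of π: 36×6 + 18 + 12 + 1; total 9 cycles.
9 cycles on 247: each ℓ→(−1)^(ℓ−1), product (−1)^238 = +1.
The Jacobi symbol (162|247) = +1 (Zolotarev) agrees.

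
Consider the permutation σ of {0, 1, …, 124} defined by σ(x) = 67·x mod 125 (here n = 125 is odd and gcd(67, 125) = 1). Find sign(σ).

-1

Start at x=89: 89 → 88 → 21 → 32 → 19 → 23 → 41 → … (one orbit).
Cycle lengths of π_67 on ℤ/125ℤ: [100, 20, 4, 1]; 4 cycles in total.
Σ(ℓ_i−1) = 125−4 = 121; sign = (−1)^121 = -1.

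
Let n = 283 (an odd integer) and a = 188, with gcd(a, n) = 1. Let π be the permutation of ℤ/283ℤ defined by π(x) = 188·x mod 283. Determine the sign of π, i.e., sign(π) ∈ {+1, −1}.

-1

Start at x=204: 204 → 147 → 185 → 254 → 208 → 50 → 61 → … (one orbit).
The orbit structure of x ↦ 188x mod 283: 2 orbits of sizes [282, 1].
sign(π) = (−1)^{n − #cycles} = (−1)^{283−2} = (−1)^281 = -1.
(188|283)_J = -1 (Zolotarev's lemma cross-check).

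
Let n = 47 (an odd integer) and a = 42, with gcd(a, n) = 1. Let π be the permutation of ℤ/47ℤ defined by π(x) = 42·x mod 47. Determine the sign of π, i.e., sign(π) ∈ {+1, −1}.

+1

Trace 32: π^k(32) = [32, 28, 1, 42, 25, 16, 14] for k=0..6.
The orbit structure of x ↦ 42x mod 47: 3 orbits of sizes [23, 23, 1].
With 3 cycles on 47 points, sign = (−1)^{47−3} = +1.
Via Zolotarev, sign(π_{42}) = (42|47) = +1.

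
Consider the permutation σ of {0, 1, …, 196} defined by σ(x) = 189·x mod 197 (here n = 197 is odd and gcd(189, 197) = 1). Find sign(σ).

-1

Orbit of 164 under x↦189x: [164, 67, 55, 151, 171, 11, 109]… (length divides ord_197(189)).
π_189 has 2 disjoint cycles with lengths [196, 1] on {0,…,196}.
2 cycles on 197: each ℓ→(−1)^(ℓ−1), product (−1)^195 = -1.
Zolotarev: (189|197) = -1, matching the cycle-count sign.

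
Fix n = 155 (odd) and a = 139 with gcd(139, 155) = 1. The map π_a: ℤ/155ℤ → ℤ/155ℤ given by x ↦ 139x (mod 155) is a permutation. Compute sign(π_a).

-1

Trace 89: π^k(89) = [89, 126, 154, 16, 54, 66, 29] for k=0..6.
Cycle type of π: 10×15 + 2×2 + 1; total 18 cycles.
18 cycles on 155: each ℓ→(−1)^(ℓ−1), product (−1)^137 = -1.
Check: (139/155) = -1 by Zolotarev.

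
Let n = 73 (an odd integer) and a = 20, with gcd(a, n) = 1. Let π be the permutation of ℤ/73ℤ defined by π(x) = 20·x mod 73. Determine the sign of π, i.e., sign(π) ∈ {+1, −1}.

-1

Trace 14: π^k(14) = [14, 61, 52, 18, 68, 46, 44] for k=0..6.
2 cycles of lengths [72, 1].
n − c = 73 − 2 = 71; sign = (−1)^71 = -1.
The Jacobi symbol (20|73) = -1 (Zolotarev) agrees.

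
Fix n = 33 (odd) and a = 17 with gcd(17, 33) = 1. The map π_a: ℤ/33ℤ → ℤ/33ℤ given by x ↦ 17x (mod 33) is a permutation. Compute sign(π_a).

+1

Orbit of 17 under x↦17x: [17, 25, 29, 31, 32, 16, 8]… (length divides ord_33(17)).
Cycle lengths of π_17 on ℤ/33ℤ: [10, 10, 10, 2, 1]; 5 cycles in total.
Σ(ℓ_i−1) = 33−5 = 28; sign = (−1)^28 = +1.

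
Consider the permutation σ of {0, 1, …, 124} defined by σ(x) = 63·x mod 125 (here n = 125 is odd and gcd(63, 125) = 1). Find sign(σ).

-1

Start at x=92: 92 → 46 → 23 → 74 → 37 → 81 → 103 → … (one orbit).
Cycle type of π: 100 + 20 + 4 + 1; total 4 cycles.
n − c = 125 − 4 = 121; sign = (−1)^121 = -1.
Via Zolotarev, sign(π_{63}) = (63|125) = -1.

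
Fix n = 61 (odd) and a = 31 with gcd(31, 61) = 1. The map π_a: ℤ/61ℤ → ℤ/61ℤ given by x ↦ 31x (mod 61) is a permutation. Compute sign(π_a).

-1

Orbit of 36 under x↦31x: [36, 18, 9, 35, 48, 24, 12]… (length divides ord_61(31)).
Cycle type of π: 60 + 1; total 2 cycles.
With 2 cycles on 61 points, sign = (−1)^{61−2} = -1.
Zolotarev: (31|61) = -1, matching the cycle-count sign.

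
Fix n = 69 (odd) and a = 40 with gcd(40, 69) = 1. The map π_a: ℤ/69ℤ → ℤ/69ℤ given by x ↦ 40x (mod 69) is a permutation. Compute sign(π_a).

Trace 22: π^k(22) = [22, 52, 10, 55, 61, 25, 34] for k=0..6.
6 cycles of lengths [22, 22, 22, 1, 1, 1].
n − c = 69 − 6 = 63; sign = (−1)^63 = -1.
The Jacobi symbol (40|69) = -1 (Zolotarev) agrees.

-1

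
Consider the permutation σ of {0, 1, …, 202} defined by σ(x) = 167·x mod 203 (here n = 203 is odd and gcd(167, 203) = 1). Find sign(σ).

Start at x=197: 197 → 13 → 141 → 202 → 36 → 125 → 169 → … (one orbit).
The orbit structure of x ↦ 167x mod 203: 18 orbits of sizes [14, 14, 14, 14, 14, 14, 14, 14, 14, 14, 14, 14, 14, 14, 2, 2, 2, 1].
With 18 cycles on 203 points, sign = (−1)^{203−18} = -1.
Zolotarev: (167|203) = -1, matching the cycle-count sign.

-1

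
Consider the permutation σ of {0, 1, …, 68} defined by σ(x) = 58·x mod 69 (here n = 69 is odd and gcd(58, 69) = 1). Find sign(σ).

+1

Start at x=64: 64 → 55 → 16 → 31 → 4 → 25 → 1 → … (one orbit).
9 cycles of lengths [11, 11, 11, 11, 11, 11, 1, 1, 1].
With 9 cycles on 69 points, sign = (−1)^{69−9} = +1.
Zolotarev: (58|69) = +1, matching the cycle-count sign.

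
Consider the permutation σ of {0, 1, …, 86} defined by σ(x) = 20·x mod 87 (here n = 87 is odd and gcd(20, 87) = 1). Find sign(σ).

-1

Orbit of 53 under x↦20x: [53, 16, 59, 49, 23, 25, 65]… (length divides ord_87(20)).
Decompose π into cycles: lengths [14, 14, 14, 14, 7, 7, 7, 7, 2, 1] (10 cycles, including the fixed point 0).
sign(π) = (−1)^{n − #cycles} = (−1)^{87−10} = (−1)^77 = -1.
The Jacobi symbol (20|87) = -1 (Zolotarev) agrees.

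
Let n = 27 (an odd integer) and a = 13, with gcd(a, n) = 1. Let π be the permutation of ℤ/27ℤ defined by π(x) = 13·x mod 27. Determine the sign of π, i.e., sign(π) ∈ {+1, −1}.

+1

Start at x=19: 19 → 4 → 25 → 1 → 13 → 7 → 10 → … (one orbit).
Decompose π into cycles: lengths [9, 9, 3, 3, 1, 1, 1] (7 cycles, including the fixed point 0).
Σ(ℓ_i−1) = 27−7 = 20; sign = (−1)^20 = +1.
Zolotarev: (13|27) = +1, matching the cycle-count sign.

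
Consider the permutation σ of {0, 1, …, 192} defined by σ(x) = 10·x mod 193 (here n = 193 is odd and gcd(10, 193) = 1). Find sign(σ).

-1

Orbit of 60 under x↦10x: [60, 21, 17, 170, 156, 16, 160]… (length divides ord_193(10)).
Decompose π into cycles: lengths [192, 1] (2 cycles, including the fixed point 0).
193 − 2 = 191 transpositions; sign(π) = (−1)^191 = -1.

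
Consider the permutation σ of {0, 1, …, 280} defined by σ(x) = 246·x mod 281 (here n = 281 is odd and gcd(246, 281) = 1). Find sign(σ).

+1

Orbit of 236 under x↦246x: [236, 170, 232, 29, 109, 119, 50]… (length divides ord_281(246)).
Cycle lengths of π_246 on ℤ/281ℤ: [70, 70, 70, 70, 1]; 5 cycles in total.
281 − 5 = 276 transpositions; sign(π) = (−1)^276 = +1.
Zolotarev: (246|281) = +1, matching the cycle-count sign.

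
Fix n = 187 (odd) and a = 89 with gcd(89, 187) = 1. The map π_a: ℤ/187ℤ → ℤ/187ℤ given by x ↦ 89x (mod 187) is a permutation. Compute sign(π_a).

Start at x=89: 89 → 67 → 166 → 1 → 89 (one orbit).
π_89 has 55 disjoint cycles with lengths [4, 4, 4, 4, 4, 4, 4, 4, 4, 4, 4, 4, 4, 4, 4, 4, 4, 4, 4, 4, 4, 4, 4, 4, 4, 4, 4, 4, 4, 4, 4, 4, 4, 4, 4, 4, 4, 4, 4, 4, 4, 4, 4, 4, 1, 1, 1, 1, 1, 1, 1, 1, 1, 1, 1] on {0,…,186}.
187 − 55 = 132 transpositions; sign(π) = (−1)^132 = +1.

+1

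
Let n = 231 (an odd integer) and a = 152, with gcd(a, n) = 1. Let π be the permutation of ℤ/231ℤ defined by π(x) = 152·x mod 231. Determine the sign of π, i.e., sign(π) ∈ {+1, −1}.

Orbit of 214 under x↦152x: [214, 188, 163, 59, 190, 5, 67]… (length divides ord_231(152)).
π_152 has 15 disjoint cycles with lengths [30, 30, 30, 30, 30, 30, 10, 10, 6, 6, 6, 5, 5, 2, 1] on {0,…,230}.
15 cycles on 231: each ℓ→(−1)^(ℓ−1), product (−1)^216 = +1.
Via Zolotarev, sign(π_{152}) = (152|231) = +1.

+1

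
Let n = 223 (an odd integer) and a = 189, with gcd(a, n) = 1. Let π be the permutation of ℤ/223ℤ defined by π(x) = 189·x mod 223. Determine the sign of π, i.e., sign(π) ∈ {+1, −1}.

Trace 26: π^k(26) = [26, 8, 174, 105, 221, 68, 141] for k=0..6.
Cycle lengths of π_189 on ℤ/223ℤ: [74, 74, 74, 1]; 4 cycles in total.
With 4 cycles on 223 points, sign = (−1)^{223−4} = -1.

-1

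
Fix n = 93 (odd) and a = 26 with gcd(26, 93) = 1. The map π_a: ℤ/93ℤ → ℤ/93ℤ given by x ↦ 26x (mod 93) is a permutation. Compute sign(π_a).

Orbit of 92 under x↦26x: [92, 67, 68, 1, 26, 25]… (length divides ord_93(26)).
π_26 has 17 disjoint cycles with lengths [6, 6, 6, 6, 6, 6, 6, 6, 6, 6, 6, 6, 6, 6, 6, 2, 1] on {0,…,92}.
93 − 17 = 76 transpositions; sign(π) = (−1)^76 = +1.
Zolotarev: (26|93) = +1, matching the cycle-count sign.

+1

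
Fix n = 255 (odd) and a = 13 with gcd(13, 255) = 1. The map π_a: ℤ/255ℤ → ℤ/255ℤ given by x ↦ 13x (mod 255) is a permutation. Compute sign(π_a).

-1

Trace 157: π^k(157) = [157, 1, 13, 169] for k=0..3.
Cycle type of π: 4×63 + 1×3; total 66 cycles.
Σ(ℓ_i−1) = 255−66 = 189; sign = (−1)^189 = -1.
(13|255)_J = -1 (Zolotarev's lemma cross-check).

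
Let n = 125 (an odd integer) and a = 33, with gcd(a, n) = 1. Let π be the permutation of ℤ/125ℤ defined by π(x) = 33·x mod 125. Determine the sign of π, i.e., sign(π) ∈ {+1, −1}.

Trace 32: π^k(32) = [32, 56, 98, 109, 97, 76, 8] for k=0..6.
4 cycles of lengths [100, 20, 4, 1].
sign(π) = (−1)^{n − #cycles} = (−1)^{125−4} = (−1)^121 = -1.

-1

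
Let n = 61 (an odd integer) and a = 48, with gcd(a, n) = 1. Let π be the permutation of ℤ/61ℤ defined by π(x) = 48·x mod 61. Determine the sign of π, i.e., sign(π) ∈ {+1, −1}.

+1

Orbit of 1 under x↦48x: [1, 48, 47, 60, 13, 14]… (length divides ord_61(48)).
Decompose π into cycles: lengths [6, 6, 6, 6, 6, 6, 6, 6, 6, 6, 1] (11 cycles, including the fixed point 0).
Σ(ℓ_i−1) = 61−11 = 50; sign = (−1)^50 = +1.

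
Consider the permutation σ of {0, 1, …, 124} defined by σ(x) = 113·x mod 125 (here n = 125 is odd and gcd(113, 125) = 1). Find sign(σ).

Start at x=23: 23 → 99 → 62 → 6 → 53 → 114 → 7 → … (one orbit).
The orbit structure of x ↦ 113x mod 125: 4 orbits of sizes [100, 20, 4, 1].
n − c = 125 − 4 = 121; sign = (−1)^121 = -1.

-1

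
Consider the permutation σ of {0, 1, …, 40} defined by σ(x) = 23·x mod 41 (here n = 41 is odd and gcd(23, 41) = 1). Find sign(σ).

Trace 40: π^k(40) = [40, 18, 4, 10, 25, 1, 23] for k=0..6.
The orbit structure of x ↦ 23x mod 41: 5 orbits of sizes [10, 10, 10, 10, 1].
With 5 cycles on 41 points, sign = (−1)^{41−5} = +1.
Zolotarev: (23|41) = +1, matching the cycle-count sign.

+1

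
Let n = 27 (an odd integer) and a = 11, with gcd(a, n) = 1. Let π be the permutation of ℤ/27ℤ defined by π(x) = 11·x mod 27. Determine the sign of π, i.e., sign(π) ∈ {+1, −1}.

-1

Start at x=25: 25 → 5 → 1 → 11 → 13 → 8 → 7 → … (one orbit).
Decompose π into cycles: lengths [18, 6, 2, 1] (4 cycles, including the fixed point 0).
Σ(ℓ_i−1) = 27−4 = 23; sign = (−1)^23 = -1.
(11|27)_J = -1 (Zolotarev's lemma cross-check).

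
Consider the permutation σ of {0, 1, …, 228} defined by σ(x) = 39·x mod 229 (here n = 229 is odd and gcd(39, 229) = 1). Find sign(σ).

Orbit of 132 under x↦39x: [132, 110, 168, 140, 193, 199, 204]… (length divides ord_229(39)).
Cycle lengths of π_39 on ℤ/229ℤ: [228, 1]; 2 cycles in total.
229 − 2 = 227 transpositions; sign(π) = (−1)^227 = -1.

-1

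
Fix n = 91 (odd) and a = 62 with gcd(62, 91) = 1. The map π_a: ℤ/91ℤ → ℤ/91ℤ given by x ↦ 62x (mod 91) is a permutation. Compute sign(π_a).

-1

Start at x=90: 90 → 29 → 69 → 1 → 62 → 22 → 90 (one orbit).
The orbit structure of x ↦ 62x mod 91: 18 orbits of sizes [6, 6, 6, 6, 6, 6, 6, 6, 6, 6, 6, 6, 6, 6, 2, 2, 2, 1].
18 cycles on 91: each ℓ→(−1)^(ℓ−1), product (−1)^73 = -1.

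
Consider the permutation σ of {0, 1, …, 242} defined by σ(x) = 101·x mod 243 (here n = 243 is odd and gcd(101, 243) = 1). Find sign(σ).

-1

Start at x=77: 77 → 1 → 101 → 238 → 224 → 25 → 95 → … (one orbit).
Decompose π into cycles: lengths [162, 54, 18, 6, 2, 1] (6 cycles, including the fixed point 0).
Σ(ℓ_i−1) = 243−6 = 237; sign = (−1)^237 = -1.
Check: (101/243) = -1 by Zolotarev.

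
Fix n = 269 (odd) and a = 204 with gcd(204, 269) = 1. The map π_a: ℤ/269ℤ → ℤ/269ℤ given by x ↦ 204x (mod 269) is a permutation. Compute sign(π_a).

+1

Trace 214: π^k(214) = [214, 78, 41, 25, 258, 177, 62] for k=0..6.
π_204 has 5 disjoint cycles with lengths [67, 67, 67, 67, 1] on {0,…,268}.
5 cycles on 269: each ℓ→(−1)^(ℓ−1), product (−1)^264 = +1.
Zolotarev: (204|269) = +1, matching the cycle-count sign.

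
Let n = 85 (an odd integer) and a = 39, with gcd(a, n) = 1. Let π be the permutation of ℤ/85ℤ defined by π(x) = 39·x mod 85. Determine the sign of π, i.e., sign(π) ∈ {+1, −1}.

-1

Trace 29: π^k(29) = [29, 26, 79, 21, 54, 66, 24] for k=0..6.
Decompose π into cycles: lengths [16, 16, 16, 16, 16, 2, 2, 1] (8 cycles, including the fixed point 0).
8 cycles on 85: each ℓ→(−1)^(ℓ−1), product (−1)^77 = -1.
The Jacobi symbol (39|85) = -1 (Zolotarev) agrees.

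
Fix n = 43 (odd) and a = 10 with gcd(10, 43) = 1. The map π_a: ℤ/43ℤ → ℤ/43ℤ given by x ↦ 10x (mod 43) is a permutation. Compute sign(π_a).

+1

Trace 24: π^k(24) = [24, 25, 35, 6, 17, 41, 23] for k=0..6.
The orbit structure of x ↦ 10x mod 43: 3 orbits of sizes [21, 21, 1].
With 3 cycles on 43 points, sign = (−1)^{43−3} = +1.
Via Zolotarev, sign(π_{10}) = (10|43) = +1.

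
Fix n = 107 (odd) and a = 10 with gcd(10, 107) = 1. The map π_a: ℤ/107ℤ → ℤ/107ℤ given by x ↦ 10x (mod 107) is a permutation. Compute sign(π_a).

Orbit of 35 under x↦10x: [35, 29, 76, 11, 3, 30, 86]… (length divides ord_107(10)).
Cycle lengths of π_10 on ℤ/107ℤ: [53, 53, 1]; 3 cycles in total.
3 cycles on 107: each ℓ→(−1)^(ℓ−1), product (−1)^104 = +1.

+1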